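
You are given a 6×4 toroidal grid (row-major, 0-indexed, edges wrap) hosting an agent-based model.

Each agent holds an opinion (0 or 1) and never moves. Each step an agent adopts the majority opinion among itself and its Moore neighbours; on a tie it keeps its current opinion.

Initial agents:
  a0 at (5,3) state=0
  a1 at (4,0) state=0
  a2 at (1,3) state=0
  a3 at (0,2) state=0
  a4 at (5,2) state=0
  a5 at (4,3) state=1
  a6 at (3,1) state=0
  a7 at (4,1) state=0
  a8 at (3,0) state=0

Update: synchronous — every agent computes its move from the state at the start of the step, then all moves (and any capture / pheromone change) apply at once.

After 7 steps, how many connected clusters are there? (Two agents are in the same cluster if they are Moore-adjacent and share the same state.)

1

t=1: a0@(5,3):0 a1@(4,0):0 a2@(1,3):0 a3@(0,2):0 a4@(5,2):0 a5@(4,3):0 a6@(3,1):0 a7@(4,1):0 a8@(3,0):0
t=2: (unchanged — steady state)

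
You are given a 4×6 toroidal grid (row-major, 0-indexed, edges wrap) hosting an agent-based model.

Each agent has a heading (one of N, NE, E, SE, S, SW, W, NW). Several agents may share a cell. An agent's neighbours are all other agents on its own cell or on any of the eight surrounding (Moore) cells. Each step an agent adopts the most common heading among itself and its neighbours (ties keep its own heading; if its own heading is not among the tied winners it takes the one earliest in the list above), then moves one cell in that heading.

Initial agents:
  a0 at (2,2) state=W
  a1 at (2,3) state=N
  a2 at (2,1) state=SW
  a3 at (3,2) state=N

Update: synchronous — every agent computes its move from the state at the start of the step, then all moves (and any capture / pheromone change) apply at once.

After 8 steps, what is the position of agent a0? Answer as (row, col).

t=1: a0@(1,2):N a1@(1,3):N a2@(3,0):SW a3@(2,2):N
t=2: a0@(0,2):N a1@(0,3):N a2@(0,5):SW a3@(1,2):N
t=3: a0@(3,2):N a1@(3,3):N a2@(1,4):SW a3@(0,2):N
t=4: a0@(2,2):N a1@(2,3):N a2@(2,3):SW a3@(3,2):N
t=5: a0@(1,2):N a1@(1,3):N a2@(1,3):N a3@(2,2):N
t=6: a0@(0,2):N a1@(0,3):N a2@(0,3):N a3@(1,2):N
t=7: a0@(3,2):N a1@(3,3):N a2@(3,3):N a3@(0,2):N
t=8: a0@(2,2):N a1@(2,3):N a2@(2,3):N a3@(3,2):N

(2, 2)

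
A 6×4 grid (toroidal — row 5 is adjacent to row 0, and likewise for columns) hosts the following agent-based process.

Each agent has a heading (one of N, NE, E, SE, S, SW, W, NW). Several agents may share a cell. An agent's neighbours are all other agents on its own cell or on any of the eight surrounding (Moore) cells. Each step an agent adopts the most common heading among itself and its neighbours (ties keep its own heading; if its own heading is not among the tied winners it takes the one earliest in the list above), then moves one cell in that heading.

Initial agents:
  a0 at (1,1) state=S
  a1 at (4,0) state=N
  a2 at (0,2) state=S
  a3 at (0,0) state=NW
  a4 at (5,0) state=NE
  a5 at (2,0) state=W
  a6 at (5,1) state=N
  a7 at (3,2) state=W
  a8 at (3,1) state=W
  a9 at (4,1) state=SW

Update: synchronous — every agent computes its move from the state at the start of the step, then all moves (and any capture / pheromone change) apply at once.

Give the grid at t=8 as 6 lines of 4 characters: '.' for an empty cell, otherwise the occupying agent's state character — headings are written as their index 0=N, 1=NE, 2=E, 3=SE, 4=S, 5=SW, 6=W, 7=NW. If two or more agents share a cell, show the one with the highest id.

....
....
000.
00..
.0..
....

t=1: a0@(2,1):S a1@(3,0):N a2@(1,2):S a3@(5,3):NW a4@(4,0):N a5@(2,3):W a6@(4,1):N a7@(3,1):W a8@(3,0):W a9@(3,1):N
t=2: a0@(3,1):S a1@(2,0):N a2@(2,2):S a3@(4,2):NW a4@(3,0):N a5@(2,2):W a6@(3,1):N a7@(2,1):N a8@(2,0):N a9@(2,1):N
t=3: a0@(2,1):N a1@(1,0):N a2@(1,2):N a3@(3,1):NW a4@(2,0):N a5@(1,2):N a6@(2,1):N a7@(1,1):N a8@(1,0):N a9@(1,1):N
t=4: a0@(1,1):N a1@(0,0):N a2@(0,2):N a3@(2,1):N a4@(1,0):N a5@(0,2):N a6@(1,1):N a7@(0,1):N a8@(0,0):N a9@(0,1):N
t=5: a0@(0,1):N a1@(5,0):N a2@(5,2):N a3@(1,1):N a4@(0,0):N a5@(5,2):N a6@(0,1):N a7@(5,1):N a8@(5,0):N a9@(5,1):N
t=6: a0@(5,1):N a1@(4,0):N a2@(4,2):N a3@(0,1):N a4@(5,0):N a5@(4,2):N a6@(5,1):N a7@(4,1):N a8@(4,0):N a9@(4,1):N
t=7: a0@(4,1):N a1@(3,0):N a2@(3,2):N a3@(5,1):N a4@(4,0):N a5@(3,2):N a6@(4,1):N a7@(3,1):N a8@(3,0):N a9@(3,1):N
t=8: a0@(3,1):N a1@(2,0):N a2@(2,2):N a3@(4,1):N a4@(3,0):N a5@(2,2):N a6@(3,1):N a7@(2,1):N a8@(2,0):N a9@(2,1):N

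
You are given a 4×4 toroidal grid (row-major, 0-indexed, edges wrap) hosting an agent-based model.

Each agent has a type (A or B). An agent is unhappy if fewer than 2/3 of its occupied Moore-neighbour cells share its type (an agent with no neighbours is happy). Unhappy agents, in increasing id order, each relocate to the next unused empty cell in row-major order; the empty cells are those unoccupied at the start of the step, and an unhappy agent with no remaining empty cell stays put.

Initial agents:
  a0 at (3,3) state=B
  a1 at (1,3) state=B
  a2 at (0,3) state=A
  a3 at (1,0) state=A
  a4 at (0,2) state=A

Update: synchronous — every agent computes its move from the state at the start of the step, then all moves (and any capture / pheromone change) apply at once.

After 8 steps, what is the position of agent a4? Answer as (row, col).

t=1: a0@(0,0):B a1@(0,1):B a2@(1,1):A a3@(1,2):A a4@(2,0):A
t=2: a0@(0,2):B a1@(0,3):B a2@(1,0):A a3@(1,3):A a4@(2,0):A
t=3: a0@(0,0):B a1@(0,1):B a2@(1,0):A a3@(1,1):A a4@(2,0):A
t=4: a0@(0,2):B a1@(0,3):B a2@(1,2):A a3@(1,3):A a4@(2,0):A
t=5: a0@(0,0):B a1@(0,1):B a2@(1,0):A a3@(1,1):A a4@(2,0):A
t=6: a0@(0,2):B a1@(0,3):B a2@(1,2):A a3@(1,3):A a4@(2,0):A
t=7: a0@(0,0):B a1@(0,1):B a2@(1,0):A a3@(1,1):A a4@(2,0):A
t=8: a0@(0,2):B a1@(0,3):B a2@(1,2):A a3@(1,3):A a4@(2,0):A

(2, 0)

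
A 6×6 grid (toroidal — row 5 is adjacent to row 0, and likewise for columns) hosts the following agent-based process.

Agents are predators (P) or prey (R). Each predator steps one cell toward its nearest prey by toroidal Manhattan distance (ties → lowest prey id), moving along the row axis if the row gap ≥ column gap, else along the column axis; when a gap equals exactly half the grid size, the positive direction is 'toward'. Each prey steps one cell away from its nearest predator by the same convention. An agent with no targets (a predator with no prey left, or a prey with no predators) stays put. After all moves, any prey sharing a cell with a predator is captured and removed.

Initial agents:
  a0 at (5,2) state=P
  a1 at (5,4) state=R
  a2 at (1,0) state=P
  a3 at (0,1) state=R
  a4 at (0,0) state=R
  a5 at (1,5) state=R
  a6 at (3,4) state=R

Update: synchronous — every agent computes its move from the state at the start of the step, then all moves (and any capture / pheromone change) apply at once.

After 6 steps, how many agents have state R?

4

t=1: a0@(5,3):P a1@(5,5):R a2@(0,0):P a3@(1,1):R a4@(5,0):R a5@(1,4):R a6@(2,4):R
t=2: a0@(5,4):P a2@(5,0):P a3@(2,1):R a4@(4,0):R a5@(2,4):R a6@(1,4):R
t=3: a0@(0,4):P a2@(4,0):P a3@(1,1):R a4@(3,0):R a5@(1,4):R a6@(2,4):R
t=4: a0@(1,4):P a2@(3,0):P a3@(1,0):R a4@(2,0):R a5@(2,4):R a6@(3,4):R
t=5: a0@(2,4):P a2@(2,0):P a3@(1,1):R a4@(1,0):R a5@(3,4):R a6@(4,4):R
t=6: a0@(3,4):P a2@(1,0):P a3@(0,1):R a4@(0,0):R a5@(4,4):R a6@(5,4):R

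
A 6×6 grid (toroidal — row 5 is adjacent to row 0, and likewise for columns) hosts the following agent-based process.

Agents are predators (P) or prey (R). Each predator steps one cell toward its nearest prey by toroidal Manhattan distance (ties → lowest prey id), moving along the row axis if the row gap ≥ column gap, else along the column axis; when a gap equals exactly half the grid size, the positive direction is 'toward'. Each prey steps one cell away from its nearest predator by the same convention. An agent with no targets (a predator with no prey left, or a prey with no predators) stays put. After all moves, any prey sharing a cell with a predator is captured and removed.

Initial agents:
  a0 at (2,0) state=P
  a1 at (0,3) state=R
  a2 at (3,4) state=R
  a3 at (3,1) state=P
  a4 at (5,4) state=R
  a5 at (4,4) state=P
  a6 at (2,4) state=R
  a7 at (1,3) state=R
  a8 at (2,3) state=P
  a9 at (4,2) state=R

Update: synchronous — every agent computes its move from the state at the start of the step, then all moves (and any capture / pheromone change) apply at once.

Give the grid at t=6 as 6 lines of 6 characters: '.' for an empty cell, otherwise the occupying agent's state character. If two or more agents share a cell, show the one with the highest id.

t=1: a0@(2,5):P a1@(5,3):R a3@(4,1):P a4@(0,4):R a5@(3,4):P a7@(0,3):R a8@(2,4):P a9@(5,2):R
t=2: a0@(1,5):P a1@(5,4):R a3@(5,1):P a4@(5,4):R a5@(4,4):P a7@(5,3):R a8@(1,4):P a9@(0,2):R
t=3: a0@(0,5):P a3@(5,2):P a5@(5,4):P a8@(0,4):P a9@(1,2):R
t=4: a0@(0,0):P a3@(0,2):P a5@(0,4):P a8@(0,3):P a9@(2,2):R
t=5: a0@(1,0):P a3@(1,2):P a5@(1,4):P a8@(1,3):P a9@(3,2):R
t=6: a0@(2,0):P a3@(2,2):P a5@(2,4):P a8@(2,3):P a9@(4,2):R

......
......
P.PPP.
......
..R...
......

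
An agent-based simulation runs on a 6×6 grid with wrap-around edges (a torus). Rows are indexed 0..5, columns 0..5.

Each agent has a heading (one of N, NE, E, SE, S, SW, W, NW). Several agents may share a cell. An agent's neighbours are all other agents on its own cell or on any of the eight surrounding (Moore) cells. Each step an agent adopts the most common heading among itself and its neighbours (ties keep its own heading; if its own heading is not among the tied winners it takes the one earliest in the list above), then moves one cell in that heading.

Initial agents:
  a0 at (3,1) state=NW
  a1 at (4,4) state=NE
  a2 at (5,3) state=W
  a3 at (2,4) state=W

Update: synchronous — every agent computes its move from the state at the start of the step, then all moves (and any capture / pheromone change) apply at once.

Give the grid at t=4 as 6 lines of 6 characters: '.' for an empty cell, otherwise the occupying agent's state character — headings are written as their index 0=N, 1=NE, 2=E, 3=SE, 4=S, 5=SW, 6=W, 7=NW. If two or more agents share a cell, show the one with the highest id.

t=1: a0@(2,0):NW a1@(3,5):NE a2@(5,2):W a3@(2,3):W
t=2: a0@(1,5):NW a1@(2,0):NE a2@(5,1):W a3@(2,2):W
t=3: a0@(0,4):NW a1@(1,1):NE a2@(5,0):W a3@(2,1):W
t=4: a0@(5,3):NW a1@(0,2):NE a2@(5,5):W a3@(2,0):W

..1...
......
6.....
......
......
...7.6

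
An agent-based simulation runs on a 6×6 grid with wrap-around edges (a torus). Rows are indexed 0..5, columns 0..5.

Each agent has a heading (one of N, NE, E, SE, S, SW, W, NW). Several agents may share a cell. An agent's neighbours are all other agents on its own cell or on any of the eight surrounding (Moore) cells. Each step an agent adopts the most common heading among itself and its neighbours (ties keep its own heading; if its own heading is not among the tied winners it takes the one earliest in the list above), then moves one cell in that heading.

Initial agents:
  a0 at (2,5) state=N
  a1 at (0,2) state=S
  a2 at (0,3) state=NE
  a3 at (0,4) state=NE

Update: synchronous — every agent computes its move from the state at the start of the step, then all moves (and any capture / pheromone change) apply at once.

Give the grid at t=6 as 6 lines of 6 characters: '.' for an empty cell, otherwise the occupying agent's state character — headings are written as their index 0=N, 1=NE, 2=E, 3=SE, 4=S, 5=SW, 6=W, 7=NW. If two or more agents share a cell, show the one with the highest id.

..411.
......
.....0
......
......
......

t=1: a0@(1,5):N a1@(1,2):S a2@(5,4):NE a3@(5,5):NE
t=2: a0@(0,5):N a1@(2,2):S a2@(4,5):NE a3@(4,0):NE
t=3: a0@(5,5):N a1@(3,2):S a2@(3,0):NE a3@(3,1):NE
t=4: a0@(4,5):N a1@(4,2):S a2@(2,1):NE a3@(2,2):NE
t=5: a0@(3,5):N a1@(5,2):S a2@(1,2):NE a3@(1,3):NE
t=6: a0@(2,5):N a1@(0,2):S a2@(0,3):NE a3@(0,4):NE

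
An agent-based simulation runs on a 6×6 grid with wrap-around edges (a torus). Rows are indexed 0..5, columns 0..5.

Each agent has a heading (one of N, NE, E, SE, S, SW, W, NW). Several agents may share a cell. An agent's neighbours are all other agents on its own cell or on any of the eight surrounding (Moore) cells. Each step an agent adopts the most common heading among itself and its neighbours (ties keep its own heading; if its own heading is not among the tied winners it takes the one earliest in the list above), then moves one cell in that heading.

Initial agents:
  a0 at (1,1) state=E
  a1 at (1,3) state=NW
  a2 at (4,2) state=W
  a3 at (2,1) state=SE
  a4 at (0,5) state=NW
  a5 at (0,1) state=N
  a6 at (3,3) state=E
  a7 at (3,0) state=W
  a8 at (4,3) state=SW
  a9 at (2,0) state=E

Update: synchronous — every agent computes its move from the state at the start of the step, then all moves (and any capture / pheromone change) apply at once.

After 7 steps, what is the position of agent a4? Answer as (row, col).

(1, 2)

t=1: a0@(1,2):E a1@(0,2):NW a2@(4,1):W a3@(2,2):E a4@(5,4):NW a5@(5,1):N a6@(3,4):E a7@(3,5):W a8@(5,2):SW a9@(2,1):E
t=2: a0@(1,3):E a1@(5,1):NW a2@(4,0):W a3@(2,3):E a4@(4,3):NW a5@(4,1):N a6@(3,5):E a7@(3,4):W a8@(0,1):SW a9@(2,2):E
t=3: a0@(1,4):E a1@(4,0):NW a2@(4,5):W a3@(2,4):E a4@(3,2):NW a5@(3,1):N a6@(3,4):W a7@(3,5):E a8@(1,0):SW a9@(2,3):E
t=4: a0@(1,5):E a1@(3,5):NW a2@(4,4):W a3@(2,5):E a4@(2,1):NW a5@(2,0):NW a6@(3,5):E a7@(3,0):E a8@(2,5):SW a9@(2,4):E
t=5: a0@(1,0):E a1@(3,0):E a2@(4,3):W a3@(2,0):E a4@(1,0):NW a5@(2,1):E a6@(3,0):E a7@(3,1):E a8@(2,0):E a9@(2,5):E
t=6: a0@(1,1):E a1@(3,1):E a2@(4,2):W a3@(2,1):E a4@(1,1):E a5@(2,2):E a6@(3,1):E a7@(3,2):E a8@(2,1):E a9@(2,0):E
t=7: a0@(1,2):E a1@(3,2):E a2@(4,3):E a3@(2,2):E a4@(1,2):E a5@(2,3):E a6@(3,2):E a7@(3,3):E a8@(2,2):E a9@(2,1):E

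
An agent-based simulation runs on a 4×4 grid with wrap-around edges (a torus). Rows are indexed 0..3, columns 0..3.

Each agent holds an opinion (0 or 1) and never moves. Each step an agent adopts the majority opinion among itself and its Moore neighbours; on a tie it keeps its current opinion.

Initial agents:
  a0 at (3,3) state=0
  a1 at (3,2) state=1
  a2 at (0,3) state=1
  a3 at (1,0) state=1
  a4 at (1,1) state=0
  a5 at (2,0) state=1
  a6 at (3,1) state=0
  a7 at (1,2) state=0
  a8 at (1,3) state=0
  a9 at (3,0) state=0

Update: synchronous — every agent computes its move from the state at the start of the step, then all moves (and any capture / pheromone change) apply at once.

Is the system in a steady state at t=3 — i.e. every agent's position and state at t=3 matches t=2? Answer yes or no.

no

t=1: a0@(3,3):1 a1@(3,2):1 a2@(0,3):0 a3@(1,0):1 a4@(1,1):0 a5@(2,0):0 a6@(3,1):0 a7@(1,2):0 a8@(1,3):1 a9@(3,0):0
t=2: a0@(3,3):0 a1@(3,2):1 a2@(0,3):1 a3@(1,0):0 a4@(1,1):0 a5@(2,0):0 a6@(3,1):0 a7@(1,2):0 a8@(1,3):0 a9@(3,0):0
t=3: a0@(3,3):0 a1@(3,2):1 a2@(0,3):0 a3@(1,0):0 a4@(1,1):0 a5@(2,0):0 a6@(3,1):0 a7@(1,2):0 a8@(1,3):0 a9@(3,0):0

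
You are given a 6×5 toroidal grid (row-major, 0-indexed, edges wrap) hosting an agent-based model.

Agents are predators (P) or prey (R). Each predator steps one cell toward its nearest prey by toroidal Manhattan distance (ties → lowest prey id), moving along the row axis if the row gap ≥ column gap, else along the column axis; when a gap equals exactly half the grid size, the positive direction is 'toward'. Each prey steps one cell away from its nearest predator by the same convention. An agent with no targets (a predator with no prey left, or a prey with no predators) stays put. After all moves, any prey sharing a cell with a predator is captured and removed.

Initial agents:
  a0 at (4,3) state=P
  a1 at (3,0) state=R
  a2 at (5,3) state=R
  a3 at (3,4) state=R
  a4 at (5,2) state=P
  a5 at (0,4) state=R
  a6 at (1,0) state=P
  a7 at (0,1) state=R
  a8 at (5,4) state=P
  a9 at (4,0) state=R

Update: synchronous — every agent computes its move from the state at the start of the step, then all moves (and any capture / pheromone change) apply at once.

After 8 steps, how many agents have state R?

t=1: a0@(5,3):P a1@(4,0):R a2@(0,3):R a3@(2,4):R a4@(5,3):P a5@(1,4):R a6@(2,0):P a7@(1,1):R a8@(5,3):P a9@(4,1):R
t=2: a0@(0,3):P a1@(5,0):R a2@(1,3):R a3@(2,3):R a4@(0,3):P a5@(0,4):R a6@(2,4):P a7@(0,1):R a8@(0,3):P a9@(4,0):R
t=3: a0@(1,3):P a1@(5,1):R a3@(2,2):R a4@(1,3):P a5@(0,0):R a6@(2,3):P a7@(0,0):R a8@(1,3):P a9@(5,0):R
t=4: a0@(2,3):P a1@(4,1):R a3@(2,1):R a4@(2,3):P a5@(0,1):R a6@(2,2):P a7@(0,1):R a8@(2,3):P a9@(4,0):R
t=5: a0@(2,2):P a1@(5,1):R a3@(2,0):R a4@(2,2):P a5@(5,1):R a6@(2,1):P a7@(5,1):R a8@(2,2):P a9@(5,0):R
t=6: a0@(2,1):P a1@(4,1):R a3@(2,4):R a4@(2,1):P a5@(4,1):R a6@(2,0):P a7@(4,1):R a8@(2,1):P a9@(4,0):R
t=7: a0@(3,1):P a1@(5,1):R a3@(2,3):R a4@(3,1):P a5@(5,1):R a6@(2,4):P a7@(5,1):R a8@(3,1):P a9@(5,0):R
t=8: a0@(4,1):P a1@(0,1):R a3@(2,2):R a4@(4,1):P a5@(0,1):R a6@(2,3):P a7@(0,1):R a8@(4,1):P a9@(0,0):R

5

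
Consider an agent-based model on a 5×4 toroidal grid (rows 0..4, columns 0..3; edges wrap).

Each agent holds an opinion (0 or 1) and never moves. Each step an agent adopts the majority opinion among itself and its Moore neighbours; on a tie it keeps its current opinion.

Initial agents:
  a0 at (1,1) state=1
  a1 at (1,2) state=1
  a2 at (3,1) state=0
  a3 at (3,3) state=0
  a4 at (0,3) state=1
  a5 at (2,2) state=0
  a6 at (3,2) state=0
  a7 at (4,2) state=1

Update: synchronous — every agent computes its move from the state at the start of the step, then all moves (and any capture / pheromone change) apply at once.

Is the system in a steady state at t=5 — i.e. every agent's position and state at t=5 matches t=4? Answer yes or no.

yes

t=1: a0@(1,1):1 a1@(1,2):1 a2@(3,1):0 a3@(3,3):0 a4@(0,3):1 a5@(2,2):0 a6@(3,2):0 a7@(4,2):0
t=2: (unchanged — steady state)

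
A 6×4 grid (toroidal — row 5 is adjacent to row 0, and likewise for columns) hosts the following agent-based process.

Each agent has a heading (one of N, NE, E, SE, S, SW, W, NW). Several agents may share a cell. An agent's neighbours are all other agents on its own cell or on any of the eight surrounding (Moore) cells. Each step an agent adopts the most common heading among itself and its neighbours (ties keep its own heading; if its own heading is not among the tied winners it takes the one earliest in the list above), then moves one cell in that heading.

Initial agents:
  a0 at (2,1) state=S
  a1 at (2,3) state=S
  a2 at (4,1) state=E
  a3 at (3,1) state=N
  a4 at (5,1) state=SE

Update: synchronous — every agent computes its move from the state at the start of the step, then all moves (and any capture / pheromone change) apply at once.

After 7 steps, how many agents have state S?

t=1: a0@(3,1):S a1@(3,3):S a2@(4,2):E a3@(2,1):N a4@(0,2):SE
t=2: a0@(4,1):S a1@(4,3):S a2@(5,2):S a3@(1,1):N a4@(1,3):SE
t=3: a0@(5,1):S a1@(5,3):S a2@(0,2):S a3@(0,1):N a4@(2,0):SE
t=4: a0@(0,1):S a1@(0,3):S a2@(1,2):S a3@(1,1):S a4@(3,1):SE
t=5: a0@(1,1):S a1@(1,3):S a2@(2,2):S a3@(2,1):S a4@(4,2):SE
t=6: a0@(2,1):S a1@(2,3):S a2@(3,2):S a3@(3,1):S a4@(5,3):SE
t=7: a0@(3,1):S a1@(3,3):S a2@(4,2):S a3@(4,1):S a4@(0,0):SE

4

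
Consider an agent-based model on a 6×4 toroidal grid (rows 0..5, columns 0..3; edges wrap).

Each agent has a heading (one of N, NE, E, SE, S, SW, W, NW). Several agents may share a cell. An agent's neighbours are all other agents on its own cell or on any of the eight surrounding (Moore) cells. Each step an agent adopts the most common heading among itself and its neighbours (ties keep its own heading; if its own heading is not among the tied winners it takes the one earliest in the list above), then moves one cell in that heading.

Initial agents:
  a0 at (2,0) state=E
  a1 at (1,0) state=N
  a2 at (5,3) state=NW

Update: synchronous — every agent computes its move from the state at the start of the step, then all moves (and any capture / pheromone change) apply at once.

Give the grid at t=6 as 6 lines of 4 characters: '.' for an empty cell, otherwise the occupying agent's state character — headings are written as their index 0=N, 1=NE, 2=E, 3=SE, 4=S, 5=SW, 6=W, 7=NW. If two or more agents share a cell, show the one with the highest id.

t=1: a0@(2,1):E a1@(0,0):N a2@(4,2):NW
t=2: a0@(2,2):E a1@(5,0):N a2@(3,1):NW
t=3: a0@(2,3):E a1@(4,0):N a2@(2,0):NW
t=4: a0@(2,0):E a1@(3,0):N a2@(1,3):NW
t=5: a0@(2,1):E a1@(2,0):N a2@(0,2):NW
t=6: a0@(2,2):E a1@(1,0):N a2@(5,1):NW

....
0...
..2.
....
....
.7..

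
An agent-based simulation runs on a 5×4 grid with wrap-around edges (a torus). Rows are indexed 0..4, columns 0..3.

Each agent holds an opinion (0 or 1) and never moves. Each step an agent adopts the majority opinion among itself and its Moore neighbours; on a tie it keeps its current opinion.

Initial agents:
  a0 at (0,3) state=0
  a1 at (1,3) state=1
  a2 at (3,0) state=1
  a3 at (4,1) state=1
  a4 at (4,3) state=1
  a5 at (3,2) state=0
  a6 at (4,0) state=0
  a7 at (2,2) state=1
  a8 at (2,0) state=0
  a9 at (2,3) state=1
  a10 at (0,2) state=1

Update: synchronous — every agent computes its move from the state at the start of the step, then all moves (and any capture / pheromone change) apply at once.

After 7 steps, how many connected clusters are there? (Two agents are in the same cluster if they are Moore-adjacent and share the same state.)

1

t=1: a0@(0,3):1 a1@(1,3):1 a2@(3,0):1 a3@(4,1):1 a4@(4,3):1 a5@(3,2):1 a6@(4,0):1 a7@(2,2):1 a8@(2,0):1 a9@(2,3):1 a10@(0,2):1
t=2: (unchanged — steady state)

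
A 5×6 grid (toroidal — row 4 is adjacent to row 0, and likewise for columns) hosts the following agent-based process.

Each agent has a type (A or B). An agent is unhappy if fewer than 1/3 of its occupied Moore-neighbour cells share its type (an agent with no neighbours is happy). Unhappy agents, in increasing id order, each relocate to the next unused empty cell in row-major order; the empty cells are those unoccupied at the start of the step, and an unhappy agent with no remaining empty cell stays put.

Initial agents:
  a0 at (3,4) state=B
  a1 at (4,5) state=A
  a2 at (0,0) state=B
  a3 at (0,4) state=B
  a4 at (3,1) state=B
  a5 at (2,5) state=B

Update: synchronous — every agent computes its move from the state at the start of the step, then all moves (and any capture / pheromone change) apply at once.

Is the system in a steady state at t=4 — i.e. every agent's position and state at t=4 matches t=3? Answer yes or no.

yes

t=1: a0@(3,4):B a1@(0,1):A a2@(0,2):B a3@(0,3):B a4@(3,1):B a5@(2,5):B
t=2: a0@(3,4):B a1@(0,0):A a2@(0,2):B a3@(0,3):B a4@(3,1):B a5@(2,5):B
t=3: (unchanged — steady state)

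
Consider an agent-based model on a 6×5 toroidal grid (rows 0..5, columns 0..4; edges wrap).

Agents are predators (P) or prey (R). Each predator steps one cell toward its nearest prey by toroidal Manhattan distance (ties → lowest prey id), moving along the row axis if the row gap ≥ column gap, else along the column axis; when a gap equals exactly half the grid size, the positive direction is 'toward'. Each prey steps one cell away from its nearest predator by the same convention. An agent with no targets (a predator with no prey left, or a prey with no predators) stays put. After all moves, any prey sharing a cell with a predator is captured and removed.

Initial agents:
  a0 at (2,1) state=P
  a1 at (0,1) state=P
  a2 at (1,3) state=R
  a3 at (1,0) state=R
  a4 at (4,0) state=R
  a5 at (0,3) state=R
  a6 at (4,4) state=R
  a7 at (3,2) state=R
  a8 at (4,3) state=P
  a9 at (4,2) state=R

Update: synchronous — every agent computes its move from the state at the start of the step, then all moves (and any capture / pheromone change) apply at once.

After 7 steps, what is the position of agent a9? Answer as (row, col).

t=1: a0@(1,1):P a1@(1,1):P a2@(1,4):R a3@(0,0):R a4@(4,1):R a5@(0,4):R a6@(4,0):R a7@(4,2):R a8@(4,4):P a9@(4,1):R
t=2: a0@(1,0):P a1@(1,0):P a2@(1,3):R a3@(5,0):R a4@(4,2):R a5@(1,4):R a6@(4,1):R a7@(4,1):R a8@(4,0):P a9@(4,2):R
t=3: a0@(1,4):P a1@(1,4):P a2@(1,2):R a3@(0,0):R a4@(4,3):R a5@(1,3):R a6@(4,2):R a7@(4,2):R a8@(5,0):P a9@(4,3):R
t=4: a0@(1,3):P a1@(1,3):P a2@(1,1):R a3@(1,0):R a4@(4,2):R a5@(1,2):R a6@(4,3):R a7@(4,3):R a8@(0,0):P a9@(4,2):R
t=5: a0@(1,2):P a1@(1,2):P a3@(2,0):R a4@(3,2):R a5@(1,1):R a6@(3,3):R a7@(3,3):R a8@(1,0):P a9@(3,2):R
t=6: a0@(1,1):P a1@(1,1):P a3@(3,0):R a4@(4,2):R a5@(1,0):R a6@(4,3):R a7@(4,3):R a8@(2,0):P a9@(4,2):R
t=7: a0@(1,0):P a1@(1,0):P a3@(4,0):R a4@(3,2):R a5@(1,4):R a6@(5,3):R a7@(5,3):R a8@(3,0):P a9@(3,2):R

(3, 2)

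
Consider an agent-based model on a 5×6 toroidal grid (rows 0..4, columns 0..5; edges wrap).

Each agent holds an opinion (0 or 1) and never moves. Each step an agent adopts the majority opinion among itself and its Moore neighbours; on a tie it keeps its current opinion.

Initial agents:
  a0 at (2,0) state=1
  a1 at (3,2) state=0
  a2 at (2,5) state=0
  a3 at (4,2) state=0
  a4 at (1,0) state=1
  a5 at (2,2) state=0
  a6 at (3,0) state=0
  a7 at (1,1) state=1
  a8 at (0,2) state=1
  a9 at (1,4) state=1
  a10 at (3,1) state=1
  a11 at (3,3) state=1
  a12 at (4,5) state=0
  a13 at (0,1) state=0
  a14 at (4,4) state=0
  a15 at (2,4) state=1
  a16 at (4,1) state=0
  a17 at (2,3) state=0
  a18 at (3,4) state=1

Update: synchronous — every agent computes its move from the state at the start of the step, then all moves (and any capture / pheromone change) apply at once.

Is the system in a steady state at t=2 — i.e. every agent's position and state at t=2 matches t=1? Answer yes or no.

t=1: a0@(2,0):1 a1@(3,2):0 a2@(2,5):1 a3@(4,2):0 a4@(1,0):1 a5@(2,2):0 a6@(3,0):0 a7@(1,1):1 a8@(0,2):0 a9@(1,4):1 a10@(3,1):0 a11@(3,3):0 a12@(4,5):0 a13@(0,1):0 a14@(4,4):0 a15@(2,4):1 a16@(4,1):0 a17@(2,3):1 a18@(3,4):0
t=2: a0@(2,0):1 a1@(3,2):0 a2@(2,5):1 a3@(4,2):0 a4@(1,0):1 a5@(2,2):0 a6@(3,0):0 a7@(1,1):1 a8@(0,2):0 a9@(1,4):1 a10@(3,1):0 a11@(3,3):0 a12@(4,5):0 a13@(0,1):0 a14@(4,4):0 a15@(2,4):1 a16@(4,1):0 a17@(2,3):0 a18@(3,4):0

no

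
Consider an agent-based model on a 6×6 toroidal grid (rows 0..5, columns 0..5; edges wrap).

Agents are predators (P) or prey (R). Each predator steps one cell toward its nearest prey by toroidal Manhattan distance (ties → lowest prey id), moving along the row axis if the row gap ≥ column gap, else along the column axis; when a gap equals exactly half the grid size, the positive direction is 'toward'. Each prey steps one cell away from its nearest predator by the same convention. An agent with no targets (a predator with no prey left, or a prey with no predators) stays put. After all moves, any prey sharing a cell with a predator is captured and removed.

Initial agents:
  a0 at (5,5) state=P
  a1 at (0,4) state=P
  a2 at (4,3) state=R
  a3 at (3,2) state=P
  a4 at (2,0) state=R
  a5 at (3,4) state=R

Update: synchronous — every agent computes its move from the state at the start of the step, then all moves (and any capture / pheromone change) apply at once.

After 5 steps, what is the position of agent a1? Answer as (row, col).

(0, 5)

t=1: a0@(5,4):P a1@(5,4):P a2@(5,3):R a3@(4,2):P a4@(2,5):R a5@(3,5):R
t=2: a0@(5,3):P a1@(5,3):P a3@(5,2):P a4@(1,5):R a5@(2,5):R
t=3: a0@(0,3):P a1@(0,3):P a3@(5,3):P a4@(2,5):R a5@(1,5):R
t=4: a0@(0,4):P a1@(0,4):P a3@(0,3):P a4@(3,5):R a5@(1,0):R
t=5: a0@(0,5):P a1@(0,5):P a3@(0,4):P a4@(2,5):R a5@(1,1):R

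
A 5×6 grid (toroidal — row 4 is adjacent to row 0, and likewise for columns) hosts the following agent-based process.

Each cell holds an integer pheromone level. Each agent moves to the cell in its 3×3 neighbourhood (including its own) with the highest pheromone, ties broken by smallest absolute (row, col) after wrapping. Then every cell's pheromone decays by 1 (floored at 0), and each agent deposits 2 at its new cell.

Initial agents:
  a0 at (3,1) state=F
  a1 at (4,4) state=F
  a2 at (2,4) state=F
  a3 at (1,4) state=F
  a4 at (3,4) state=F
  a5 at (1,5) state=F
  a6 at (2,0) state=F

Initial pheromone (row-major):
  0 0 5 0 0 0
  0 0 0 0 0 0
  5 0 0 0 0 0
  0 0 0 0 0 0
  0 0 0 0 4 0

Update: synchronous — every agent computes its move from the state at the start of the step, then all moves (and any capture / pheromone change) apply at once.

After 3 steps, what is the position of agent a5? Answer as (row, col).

(2, 0)

t=1: a0@(2,0) a1@(4,4) a2@(1,3) a3@(0,3) a4@(4,4) a5@(2,0) a6@(2,0) | pheromone: 0 0 4 2 0 0 / 0 0 0 2 0 0 / 10 0 0 0 0 0 / 0 0 0 0 0 0 / 0 0 0 0 7 0
t=2: a0@(2,0) a1@(4,4) a2@(0,2) a3@(4,4) a4@(4,4) a5@(2,0) a6@(2,0) | pheromone: 0 0 5 1 0 0 / 0 0 0 1 0 0 / 15 0 0 0 0 0 / 0 0 0 0 0 0 / 0 0 0 0 12 0
t=3: a0@(2,0) a1@(4,4) a2@(0,2) a3@(4,4) a4@(4,4) a5@(2,0) a6@(2,0) | pheromone: 0 0 6 0 0 0 / 0 0 0 0 0 0 / 20 0 0 0 0 0 / 0 0 0 0 0 0 / 0 0 0 0 17 0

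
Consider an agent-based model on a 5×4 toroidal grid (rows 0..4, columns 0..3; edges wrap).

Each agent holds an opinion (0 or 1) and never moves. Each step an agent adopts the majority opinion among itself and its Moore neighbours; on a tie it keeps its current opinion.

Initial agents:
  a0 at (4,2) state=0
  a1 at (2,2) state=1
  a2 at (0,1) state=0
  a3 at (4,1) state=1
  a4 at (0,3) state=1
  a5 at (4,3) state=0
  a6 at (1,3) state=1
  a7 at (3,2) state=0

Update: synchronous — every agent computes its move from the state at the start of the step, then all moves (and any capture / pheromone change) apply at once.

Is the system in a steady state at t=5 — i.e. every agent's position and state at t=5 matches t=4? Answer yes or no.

yes

t=1: a0@(4,2):0 a1@(2,2):1 a2@(0,1):0 a3@(4,1):0 a4@(0,3):1 a5@(4,3):0 a6@(1,3):1 a7@(3,2):0
t=2: (unchanged — steady state)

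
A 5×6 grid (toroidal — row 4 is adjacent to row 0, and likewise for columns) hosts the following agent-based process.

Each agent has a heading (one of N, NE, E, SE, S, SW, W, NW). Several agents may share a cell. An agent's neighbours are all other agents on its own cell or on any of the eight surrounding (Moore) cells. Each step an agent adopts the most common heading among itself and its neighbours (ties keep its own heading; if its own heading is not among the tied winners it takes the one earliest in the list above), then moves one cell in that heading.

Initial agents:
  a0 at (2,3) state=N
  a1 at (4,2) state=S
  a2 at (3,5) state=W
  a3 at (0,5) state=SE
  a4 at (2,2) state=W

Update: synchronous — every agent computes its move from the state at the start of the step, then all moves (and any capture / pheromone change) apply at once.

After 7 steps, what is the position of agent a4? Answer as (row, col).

(2, 1)

t=1: a0@(1,3):N a1@(0,2):S a2@(3,4):W a3@(1,0):SE a4@(2,1):W
t=2: a0@(0,3):N a1@(1,2):S a2@(3,3):W a3@(2,1):SE a4@(2,0):W
t=3: a0@(4,3):N a1@(2,2):S a2@(3,2):W a3@(3,2):SE a4@(2,5):W
t=4: a0@(3,3):N a1@(3,2):S a2@(3,1):W a3@(4,3):SE a4@(2,4):W
t=5: a0@(2,3):N a1@(4,2):S a2@(3,0):W a3@(0,4):SE a4@(2,3):W
t=6: a0@(1,3):N a1@(0,2):S a2@(3,5):W a3@(1,5):SE a4@(2,2):W
t=7: a0@(0,3):N a1@(1,2):S a2@(3,4):W a3@(2,0):SE a4@(2,1):W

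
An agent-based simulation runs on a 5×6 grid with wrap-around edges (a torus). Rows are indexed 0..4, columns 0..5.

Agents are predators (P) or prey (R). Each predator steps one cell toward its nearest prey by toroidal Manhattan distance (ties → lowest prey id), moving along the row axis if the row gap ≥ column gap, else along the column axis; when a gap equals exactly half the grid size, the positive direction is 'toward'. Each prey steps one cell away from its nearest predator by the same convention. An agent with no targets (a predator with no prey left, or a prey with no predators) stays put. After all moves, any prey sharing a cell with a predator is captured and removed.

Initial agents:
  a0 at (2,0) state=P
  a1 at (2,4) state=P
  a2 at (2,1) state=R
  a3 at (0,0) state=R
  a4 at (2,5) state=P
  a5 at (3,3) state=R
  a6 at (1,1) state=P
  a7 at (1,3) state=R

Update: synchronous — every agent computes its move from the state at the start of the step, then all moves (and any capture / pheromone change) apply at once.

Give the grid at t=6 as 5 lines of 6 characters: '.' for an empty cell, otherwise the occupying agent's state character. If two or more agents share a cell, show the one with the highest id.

RP....
......
PR...P
......
.....R

t=1: a0@(2,1):P a1@(3,4):P a2@(2,2):R a3@(4,0):R a4@(2,0):P a5@(4,3):R a6@(2,1):P a7@(0,3):R
t=2: a0@(2,2):P a1@(4,4):P a2@(2,3):R a3@(0,0):R a4@(2,1):P a5@(0,3):R a6@(2,2):P a7@(1,3):R
t=3: a0@(2,3):P a1@(0,4):P a2@(2,4):R a3@(0,1):R a4@(2,2):P a5@(1,3):R a6@(2,3):P a7@(0,3):R
t=4: a0@(2,4):P a1@(0,3):P a2@(2,5):R a3@(0,0):R a4@(2,3):P a6@(2,4):P a7@(0,2):R
t=5: a0@(2,5):P a1@(0,2):P a2@(2,0):R a3@(0,5):R a4@(2,4):P a6@(2,5):P a7@(0,1):R
t=6: a0@(2,0):P a1@(0,1):P a2@(2,1):R a3@(4,5):R a4@(2,5):P a6@(2,0):P a7@(0,0):R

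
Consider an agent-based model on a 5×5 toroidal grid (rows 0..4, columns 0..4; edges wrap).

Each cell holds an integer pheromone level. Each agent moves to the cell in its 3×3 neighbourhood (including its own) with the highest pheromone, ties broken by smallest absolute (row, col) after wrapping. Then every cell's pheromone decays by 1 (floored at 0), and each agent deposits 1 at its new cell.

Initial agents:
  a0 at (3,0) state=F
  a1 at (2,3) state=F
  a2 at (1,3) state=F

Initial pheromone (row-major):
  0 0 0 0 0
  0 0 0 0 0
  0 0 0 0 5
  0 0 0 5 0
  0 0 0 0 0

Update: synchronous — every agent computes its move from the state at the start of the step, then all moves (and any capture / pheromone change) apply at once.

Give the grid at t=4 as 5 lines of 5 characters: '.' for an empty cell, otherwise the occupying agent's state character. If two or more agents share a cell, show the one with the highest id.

.....
.....
....F
.....
.....

t=1: a0@(2,4) a1@(2,4) a2@(2,4) | pheromone: 0 0 0 0 0 / 0 0 0 0 0 / 0 0 0 0 7 / 0 0 0 4 0 / 0 0 0 0 0
t=2: a0@(2,4) a1@(2,4) a2@(2,4) | pheromone: 0 0 0 0 0 / 0 0 0 0 0 / 0 0 0 0 9 / 0 0 0 3 0 / 0 0 0 0 0
t=3: a0@(2,4) a1@(2,4) a2@(2,4) | pheromone: 0 0 0 0 0 / 0 0 0 0 0 / 0 0 0 0 11 / 0 0 0 2 0 / 0 0 0 0 0
t=4: a0@(2,4) a1@(2,4) a2@(2,4) | pheromone: 0 0 0 0 0 / 0 0 0 0 0 / 0 0 0 0 13 / 0 0 0 1 0 / 0 0 0 0 0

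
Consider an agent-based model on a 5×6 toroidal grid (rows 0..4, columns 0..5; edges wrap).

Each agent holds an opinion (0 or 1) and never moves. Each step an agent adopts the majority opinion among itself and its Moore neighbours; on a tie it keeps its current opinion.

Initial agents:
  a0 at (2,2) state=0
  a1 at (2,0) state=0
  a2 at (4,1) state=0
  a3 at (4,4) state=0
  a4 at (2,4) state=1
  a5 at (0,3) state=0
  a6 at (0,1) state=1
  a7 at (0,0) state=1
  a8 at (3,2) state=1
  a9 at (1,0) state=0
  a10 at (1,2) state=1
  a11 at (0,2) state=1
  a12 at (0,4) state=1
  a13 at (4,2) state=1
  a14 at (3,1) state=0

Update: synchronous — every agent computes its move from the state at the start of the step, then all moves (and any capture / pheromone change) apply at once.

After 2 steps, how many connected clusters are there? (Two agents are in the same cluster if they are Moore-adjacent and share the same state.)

4

t=1: a0@(2,2):0 a1@(2,0):0 a2@(4,1):1 a3@(4,4):0 a4@(2,4):1 a5@(0,3):1 a6@(0,1):1 a7@(0,0):1 a8@(3,2):0 a9@(1,0):0 a10@(1,2):1 a11@(0,2):1 a12@(0,4):0 a13@(4,2):1 a14@(3,1):0
t=2: (unchanged — steady state)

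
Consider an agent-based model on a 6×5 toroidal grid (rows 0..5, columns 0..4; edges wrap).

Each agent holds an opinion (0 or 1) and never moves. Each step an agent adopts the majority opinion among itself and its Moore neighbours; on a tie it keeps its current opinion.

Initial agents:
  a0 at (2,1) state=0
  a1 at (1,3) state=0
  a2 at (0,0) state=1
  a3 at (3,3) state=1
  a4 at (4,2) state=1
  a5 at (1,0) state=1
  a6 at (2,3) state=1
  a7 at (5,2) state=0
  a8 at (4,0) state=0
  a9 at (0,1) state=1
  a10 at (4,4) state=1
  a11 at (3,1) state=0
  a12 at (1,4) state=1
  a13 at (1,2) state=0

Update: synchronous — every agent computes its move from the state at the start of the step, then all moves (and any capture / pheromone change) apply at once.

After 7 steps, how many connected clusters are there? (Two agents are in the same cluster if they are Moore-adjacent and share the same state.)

2

t=1: a0@(2,1):0 a1@(1,3):0 a2@(0,0):1 a3@(3,3):1 a4@(4,2):1 a5@(1,0):1 a6@(2,3):1 a7@(5,2):1 a8@(4,0):0 a9@(0,1):1 a10@(4,4):1 a11@(3,1):0 a12@(1,4):1 a13@(1,2):0
t=2: (unchanged — steady state)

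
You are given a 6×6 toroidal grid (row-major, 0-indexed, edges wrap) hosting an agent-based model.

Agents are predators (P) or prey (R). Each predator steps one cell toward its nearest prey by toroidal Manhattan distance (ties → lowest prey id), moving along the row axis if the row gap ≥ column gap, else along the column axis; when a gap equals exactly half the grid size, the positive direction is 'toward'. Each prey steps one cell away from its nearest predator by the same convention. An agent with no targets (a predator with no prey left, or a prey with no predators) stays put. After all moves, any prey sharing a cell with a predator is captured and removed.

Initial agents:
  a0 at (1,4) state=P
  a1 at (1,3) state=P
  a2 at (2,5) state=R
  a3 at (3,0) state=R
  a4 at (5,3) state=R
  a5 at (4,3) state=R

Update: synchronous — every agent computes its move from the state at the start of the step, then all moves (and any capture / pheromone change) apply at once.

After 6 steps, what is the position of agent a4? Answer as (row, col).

t=1: a0@(2,4):P a1@(0,3):P a2@(3,5):R a3@(4,0):R a4@(4,3):R a5@(3,3):R
t=2: a0@(3,4):P a1@(5,3):P a2@(4,5):R a3@(5,0):R a4@(3,3):R a5@(4,3):R
t=3: a0@(3,3):P a1@(4,3):P a2@(5,5):R a3@(5,5):R a4@(3,2):R
t=4: a0@(3,2):P a1@(3,3):P a2@(5,0):R a3@(5,0):R a4@(3,1):R
t=5: a0@(3,1):P a1@(3,2):P a2@(0,0):R a3@(0,0):R a4@(3,0):R
t=6: a0@(3,0):P a1@(3,1):P a2@(5,0):R a3@(5,0):R a4@(3,5):R

(3, 5)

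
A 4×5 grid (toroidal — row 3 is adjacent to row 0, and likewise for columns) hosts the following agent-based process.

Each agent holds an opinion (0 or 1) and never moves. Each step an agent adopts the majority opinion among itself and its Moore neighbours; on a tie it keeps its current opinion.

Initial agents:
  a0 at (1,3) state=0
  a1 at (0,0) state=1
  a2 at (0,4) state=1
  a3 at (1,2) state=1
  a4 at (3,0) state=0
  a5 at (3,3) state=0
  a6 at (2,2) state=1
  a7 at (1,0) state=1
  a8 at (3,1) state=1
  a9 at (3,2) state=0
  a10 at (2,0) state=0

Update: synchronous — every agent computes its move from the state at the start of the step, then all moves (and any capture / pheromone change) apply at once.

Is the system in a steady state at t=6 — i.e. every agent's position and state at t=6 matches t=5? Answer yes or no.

t=1: a0@(1,3):1 a1@(0,0):1 a2@(0,4):1 a3@(1,2):1 a4@(3,0):1 a5@(3,3):0 a6@(2,2):1 a7@(1,0):1 a8@(3,1):1 a9@(3,2):0 a10@(2,0):0
t=2: a0@(1,3):1 a1@(0,0):1 a2@(0,4):1 a3@(1,2):1 a4@(3,0):1 a5@(3,3):0 a6@(2,2):1 a7@(1,0):1 a8@(3,1):1 a9@(3,2):0 a10@(2,0):1
t=3: (unchanged — steady state)

yes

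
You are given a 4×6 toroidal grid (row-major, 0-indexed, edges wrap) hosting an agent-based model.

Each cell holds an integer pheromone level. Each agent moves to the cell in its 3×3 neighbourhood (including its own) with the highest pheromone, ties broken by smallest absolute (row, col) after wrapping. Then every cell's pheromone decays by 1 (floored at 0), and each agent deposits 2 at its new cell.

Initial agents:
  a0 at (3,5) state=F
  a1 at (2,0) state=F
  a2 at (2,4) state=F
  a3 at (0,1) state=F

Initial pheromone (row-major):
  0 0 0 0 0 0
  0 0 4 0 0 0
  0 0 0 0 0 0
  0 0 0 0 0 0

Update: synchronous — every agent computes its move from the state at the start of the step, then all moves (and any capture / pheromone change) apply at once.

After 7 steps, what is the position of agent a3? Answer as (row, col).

(1, 2)

t=1: a0@(0,0) a1@(1,0) a2@(1,3) a3@(1,2) | pheromone: 2 0 0 0 0 0 / 2 0 5 2 0 0 / 0 0 0 0 0 0 / 0 0 0 0 0 0
t=2: a0@(0,0) a1@(0,0) a2@(1,2) a3@(1,2) | pheromone: 5 0 0 0 0 0 / 1 0 8 1 0 0 / 0 0 0 0 0 0 / 0 0 0 0 0 0
t=3: a0@(0,0) a1@(0,0) a2@(1,2) a3@(1,2) | pheromone: 8 0 0 0 0 0 / 0 0 11 0 0 0 / 0 0 0 0 0 0 / 0 0 0 0 0 0
t=4: a0@(0,0) a1@(0,0) a2@(1,2) a3@(1,2) | pheromone: 11 0 0 0 0 0 / 0 0 14 0 0 0 / 0 0 0 0 0 0 / 0 0 0 0 0 0
t=5: a0@(0,0) a1@(0,0) a2@(1,2) a3@(1,2) | pheromone: 14 0 0 0 0 0 / 0 0 17 0 0 0 / 0 0 0 0 0 0 / 0 0 0 0 0 0
t=6: a0@(0,0) a1@(0,0) a2@(1,2) a3@(1,2) | pheromone: 17 0 0 0 0 0 / 0 0 20 0 0 0 / 0 0 0 0 0 0 / 0 0 0 0 0 0
t=7: a0@(0,0) a1@(0,0) a2@(1,2) a3@(1,2) | pheromone: 20 0 0 0 0 0 / 0 0 23 0 0 0 / 0 0 0 0 0 0 / 0 0 0 0 0 0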